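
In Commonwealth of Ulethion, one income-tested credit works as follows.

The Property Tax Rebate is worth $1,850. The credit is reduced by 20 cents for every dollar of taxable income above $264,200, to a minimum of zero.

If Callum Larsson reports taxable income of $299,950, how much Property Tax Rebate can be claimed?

Property Tax Rebate: 20% of the $35,750 excess over $264,200 is $7,150 ≥ base, so the credit is $0.

$0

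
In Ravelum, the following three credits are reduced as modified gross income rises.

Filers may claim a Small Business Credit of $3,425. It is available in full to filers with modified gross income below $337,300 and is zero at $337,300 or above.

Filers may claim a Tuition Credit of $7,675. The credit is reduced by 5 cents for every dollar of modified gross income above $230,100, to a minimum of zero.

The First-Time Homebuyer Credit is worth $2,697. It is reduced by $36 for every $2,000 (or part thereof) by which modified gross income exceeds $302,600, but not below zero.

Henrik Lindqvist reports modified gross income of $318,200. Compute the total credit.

$9,104

Small Business Credit: $318,200 is below the $337,300 cutoff, so the full $3,425 applies.
Tuition Credit: 5% of the $88,100 excess over $230,100 is $4,405; credit = $7,675 − $4,405 = $3,270.
First-Time Homebuyer Credit: income exceeds $302,600 by $15,600, which is 8 full-or-partial $2,000 increments; reduction = 8 × $36 = $288, leaving $2,409.
Total: $3,425 + $3,270 + $2,409 = $9,104.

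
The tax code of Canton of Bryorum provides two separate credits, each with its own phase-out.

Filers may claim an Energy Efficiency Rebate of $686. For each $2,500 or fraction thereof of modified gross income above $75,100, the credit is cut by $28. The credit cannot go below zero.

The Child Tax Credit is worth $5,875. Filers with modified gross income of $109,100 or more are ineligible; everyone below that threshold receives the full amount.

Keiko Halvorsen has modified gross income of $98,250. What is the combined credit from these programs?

Energy Efficiency Rebate: income exceeds $75,100 by $23,150, which is 10 full-or-partial $2,500 increments; reduction = 10 × $28 = $280, leaving $406.
Child Tax Credit: $98,250 is below the $109,100 cutoff, so the full $5,875 applies.
Total: $406 + $5,875 = $6,281.

$6,281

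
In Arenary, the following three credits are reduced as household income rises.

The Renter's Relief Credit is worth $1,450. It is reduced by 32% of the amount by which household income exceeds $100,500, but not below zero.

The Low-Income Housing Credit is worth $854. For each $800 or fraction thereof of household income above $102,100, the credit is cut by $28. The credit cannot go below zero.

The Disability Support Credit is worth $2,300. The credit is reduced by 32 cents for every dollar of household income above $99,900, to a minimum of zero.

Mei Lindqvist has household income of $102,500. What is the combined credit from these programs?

Renter's Relief Credit: 32% of the $2,000 excess over $100,500 is $640; credit = $1,450 − $640 = $810.
Low-Income Housing Credit: income exceeds $102,100 by $400, which is 1 full-or-partial $800 increment; reduction = 1 × $28 = $28, leaving $826.
Disability Support Credit: 32% of the $2,600 excess over $99,900 is $832; credit = $2,300 − $832 = $1,468.
Total: $810 + $826 + $1,468 = $3,104.

$3,104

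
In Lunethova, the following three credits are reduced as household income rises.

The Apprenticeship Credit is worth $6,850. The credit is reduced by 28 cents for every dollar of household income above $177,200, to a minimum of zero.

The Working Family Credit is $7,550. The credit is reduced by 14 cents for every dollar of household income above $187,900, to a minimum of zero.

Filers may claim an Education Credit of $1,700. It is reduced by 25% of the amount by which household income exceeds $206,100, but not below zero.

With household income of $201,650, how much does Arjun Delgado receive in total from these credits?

$7,329

Apprenticeship Credit: 28% of the $24,450 excess over $177,200 is $6,846; credit = $6,850 − $6,846 = $4.
Working Family Credit: 14% of the $13,750 excess over $187,900 is $1,925; credit = $7,550 − $1,925 = $5,625.
Education Credit: $201,650 is at or below the $206,100 threshold, so the full $1,700 applies.
Total: $4 + $5,625 + $1,700 = $7,329.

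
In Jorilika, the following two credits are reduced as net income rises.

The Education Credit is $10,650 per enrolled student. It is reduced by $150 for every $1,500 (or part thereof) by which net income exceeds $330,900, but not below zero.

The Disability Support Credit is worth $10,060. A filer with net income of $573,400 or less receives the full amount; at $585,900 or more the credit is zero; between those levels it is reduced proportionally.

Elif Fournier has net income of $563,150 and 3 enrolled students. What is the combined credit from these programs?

Education Credit: base = 3 × $10,650 = $31,950. income exceeds $330,900 by $232,250, which is 155 full-or-partial $1,500 increments; reduction = 155 × $150 = $23,250, leaving $8,700.
Disability Support Credit: $563,150 is at or below the $573,400 threshold, so the full $10,060 applies.
Total: $8,700 + $10,060 = $18,760.

$18,760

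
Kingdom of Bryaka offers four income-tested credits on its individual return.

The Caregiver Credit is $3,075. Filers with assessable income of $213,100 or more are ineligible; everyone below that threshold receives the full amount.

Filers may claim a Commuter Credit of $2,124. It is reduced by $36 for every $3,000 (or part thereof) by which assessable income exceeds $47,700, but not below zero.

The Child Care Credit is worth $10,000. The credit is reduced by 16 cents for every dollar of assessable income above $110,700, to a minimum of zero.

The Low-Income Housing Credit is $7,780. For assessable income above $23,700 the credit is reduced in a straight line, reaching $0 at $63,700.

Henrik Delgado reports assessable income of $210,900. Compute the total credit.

Caregiver Credit: $210,900 is below the $213,100 cutoff, so the full $3,075 applies.
Commuter Credit: income exceeds $47,700 by $163,200, which is 55 full-or-partial $3,000 increments; reduction = 55 × $36 = $1,980, leaving $144.
Child Care Credit: 16% of the $100,200 excess over $110,700 is $16,032 ≥ base, so the credit is $0.
Low-Income Housing Credit: $210,900 is at or above $63,700, so the credit is $0.
Total: $3,075 + $144 + $0 + $0 = $3,219.

$3,219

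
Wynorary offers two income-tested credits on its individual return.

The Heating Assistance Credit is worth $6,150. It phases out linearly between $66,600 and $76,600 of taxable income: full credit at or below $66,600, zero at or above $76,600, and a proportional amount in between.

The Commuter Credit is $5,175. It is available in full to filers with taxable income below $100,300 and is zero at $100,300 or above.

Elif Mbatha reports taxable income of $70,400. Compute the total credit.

$8,988

Heating Assistance Credit: $70,400 is $3,800 into a $10,000 phase-out range, leaving 6,200/10,000 of the credit: $6,150 × 6,200/10,000 = $3,813.
Commuter Credit: $70,400 is below the $100,300 cutoff, so the full $5,175 applies.
Total: $3,813 + $5,175 = $8,988.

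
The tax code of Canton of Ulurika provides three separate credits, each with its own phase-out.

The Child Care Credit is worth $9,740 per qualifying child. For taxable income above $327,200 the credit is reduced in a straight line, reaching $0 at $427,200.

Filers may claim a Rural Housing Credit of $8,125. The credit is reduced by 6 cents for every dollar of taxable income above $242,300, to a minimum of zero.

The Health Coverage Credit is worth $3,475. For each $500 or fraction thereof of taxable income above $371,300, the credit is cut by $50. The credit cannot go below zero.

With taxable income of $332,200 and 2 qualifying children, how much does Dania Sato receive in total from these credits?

Child Care Credit: base = 2 × $9,740 = $19,480. $332,200 is $5,000 into a $100,000 phase-out range, leaving 95,000/100,000 of the credit: $19,480 × 95,000/100,000 = $18,506.
Rural Housing Credit: 6% of the $89,900 excess over $242,300 is $5,394; credit = $8,125 − $5,394 = $2,731.
Health Coverage Credit: $332,200 is at or below the $371,300 threshold, so the full $3,475 applies.
Total: $18,506 + $2,731 + $3,475 = $24,712.

$24,712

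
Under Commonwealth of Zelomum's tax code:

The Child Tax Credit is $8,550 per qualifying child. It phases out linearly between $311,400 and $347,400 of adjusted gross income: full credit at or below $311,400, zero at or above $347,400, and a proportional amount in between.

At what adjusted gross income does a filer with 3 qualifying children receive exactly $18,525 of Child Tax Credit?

Full credit = 3 × $8,550 = $25,650.
$18,525 is 18,525/25,650 of the full $25,650, so 7,125/25,650 of the $36,000 range has been used: income = $311,400 + $36,000 × 7,125/25,650 = $321,400.

$321,400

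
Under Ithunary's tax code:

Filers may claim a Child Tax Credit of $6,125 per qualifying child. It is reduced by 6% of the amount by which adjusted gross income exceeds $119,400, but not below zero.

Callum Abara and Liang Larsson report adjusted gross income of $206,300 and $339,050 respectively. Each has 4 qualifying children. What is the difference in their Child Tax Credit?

$7,965

Callum ($206,300): Child Tax Credit: base = 4 × $6,125 = $24,500. 6% of the $86,900 excess over $119,400 is $5,214; credit = $24,500 − $5,214 = $19,286.
Liang ($339,050): Child Tax Credit: base = 4 × $6,125 = $24,500. 6% of the $219,650 excess over $119,400 is $13,179; credit = $24,500 − $13,179 = $11,321.
Difference: |$19,286 − $11,321| = $7,965.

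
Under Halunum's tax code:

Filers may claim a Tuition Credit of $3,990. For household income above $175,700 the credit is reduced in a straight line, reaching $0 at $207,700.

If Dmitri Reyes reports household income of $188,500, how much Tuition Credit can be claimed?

$2,394

Tuition Credit: $188,500 is $12,800 into a $32,000 phase-out range, leaving 19,200/32,000 of the credit: $3,990 × 19,200/32,000 = $2,394.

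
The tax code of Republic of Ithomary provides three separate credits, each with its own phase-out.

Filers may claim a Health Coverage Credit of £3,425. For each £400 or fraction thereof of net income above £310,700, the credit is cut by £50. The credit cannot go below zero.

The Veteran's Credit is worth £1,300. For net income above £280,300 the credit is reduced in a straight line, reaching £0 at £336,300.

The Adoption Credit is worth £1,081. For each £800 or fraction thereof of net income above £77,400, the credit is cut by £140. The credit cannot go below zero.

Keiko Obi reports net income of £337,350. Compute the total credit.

£75

Health Coverage Credit: income exceeds £310,700 by £26,650, which is 67 full-or-partial £400 increments; reduction = 67 × £50 = £3,350, leaving £75.
Veteran's Credit: £337,350 is at or above £336,300, so the credit is £0.
Adoption Credit: income exceeds £77,400 by £259,950 → 325 increments × £140 = £45,500 ≥ base, so the credit is £0.
Total: £75 + £0 + £0 = £75.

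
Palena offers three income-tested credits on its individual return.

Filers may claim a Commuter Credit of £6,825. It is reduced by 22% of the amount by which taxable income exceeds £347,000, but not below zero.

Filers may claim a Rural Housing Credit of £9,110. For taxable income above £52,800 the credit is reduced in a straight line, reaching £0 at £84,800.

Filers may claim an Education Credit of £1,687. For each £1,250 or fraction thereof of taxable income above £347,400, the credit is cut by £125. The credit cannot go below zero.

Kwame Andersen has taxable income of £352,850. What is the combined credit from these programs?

£6,600

Commuter Credit: 22% of the £5,850 excess over £347,000 is £1,287; credit = £6,825 − £1,287 = £5,538.
Rural Housing Credit: £352,850 is at or above £84,800, so the credit is £0.
Education Credit: income exceeds £347,400 by £5,450, which is 5 full-or-partial £1,250 increments; reduction = 5 × £125 = £625, leaving £1,062.
Total: £5,538 + £0 + £1,062 = £6,600.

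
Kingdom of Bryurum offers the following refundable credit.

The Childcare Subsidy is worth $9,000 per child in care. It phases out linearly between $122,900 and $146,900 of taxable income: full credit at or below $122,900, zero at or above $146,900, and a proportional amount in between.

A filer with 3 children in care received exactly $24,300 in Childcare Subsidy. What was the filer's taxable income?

$125,300

Full credit = 3 × $9,000 = $27,000.
$24,300 is 24,300/27,000 of the full $27,000, so 2,700/27,000 of the $24,000 range has been used: income = $122,900 + $24,000 × 2,700/27,000 = $125,300.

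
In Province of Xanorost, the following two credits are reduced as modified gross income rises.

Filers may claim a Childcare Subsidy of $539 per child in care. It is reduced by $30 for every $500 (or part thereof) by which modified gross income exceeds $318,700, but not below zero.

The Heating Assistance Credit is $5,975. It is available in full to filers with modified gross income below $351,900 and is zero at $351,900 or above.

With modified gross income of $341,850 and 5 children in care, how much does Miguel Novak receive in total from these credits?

Childcare Subsidy: base = 5 × $539 = $2,695. income exceeds $318,700 by $23,150, which is 47 full-or-partial $500 increments; reduction = 47 × $30 = $1,410, leaving $1,285.
Heating Assistance Credit: $341,850 is below the $351,900 cutoff, so the full $5,975 applies.
Total: $1,285 + $5,975 = $7,260.

$7,260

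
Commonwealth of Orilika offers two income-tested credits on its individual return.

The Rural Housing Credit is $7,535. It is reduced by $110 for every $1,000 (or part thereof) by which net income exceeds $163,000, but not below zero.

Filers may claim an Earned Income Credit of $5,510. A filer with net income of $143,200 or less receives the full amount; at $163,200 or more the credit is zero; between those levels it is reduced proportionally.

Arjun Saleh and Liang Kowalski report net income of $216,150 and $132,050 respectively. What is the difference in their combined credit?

Arjun ($216,150): Rural Housing Credit: income exceeds $163,000 by $53,150, which is 54 full-or-partial $1,000 increments; reduction = 54 × $110 = $5,940, leaving $1,595. Earned Income Credit: $216,150 is at or above $163,200, so the credit is $0. total $1,595 + $0 = $1,595
Liang ($132,050): Rural Housing Credit: $132,050 is at or below the $163,000 threshold, so the full $7,535 applies. Earned Income Credit: $132,050 is at or below the $143,200 threshold, so the full $5,510 applies. total $7,535 + $5,510 = $13,045
Difference: |$1,595 − $13,045| = $11,450.

$11,450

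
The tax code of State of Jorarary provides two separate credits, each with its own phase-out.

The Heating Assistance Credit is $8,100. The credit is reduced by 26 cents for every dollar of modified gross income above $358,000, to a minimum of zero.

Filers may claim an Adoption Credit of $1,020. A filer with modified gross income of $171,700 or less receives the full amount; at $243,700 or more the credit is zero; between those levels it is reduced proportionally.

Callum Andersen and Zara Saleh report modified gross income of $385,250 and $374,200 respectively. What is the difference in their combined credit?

Callum ($385,250): Heating Assistance Credit: 26% of the $27,250 excess over $358,000 is $7,085; credit = $8,100 − $7,085 = $1,015. Adoption Credit: $385,250 is at or above $243,700, so the credit is $0. total $1,015 + $0 = $1,015
Zara ($374,200): Heating Assistance Credit: 26% of the $16,200 excess over $358,000 is $4,212; credit = $8,100 − $4,212 = $3,888. Adoption Credit: $374,200 is at or above $243,700, so the credit is $0. total $3,888 + $0 = $3,888
Difference: |$1,015 − $3,888| = $2,873.

$2,873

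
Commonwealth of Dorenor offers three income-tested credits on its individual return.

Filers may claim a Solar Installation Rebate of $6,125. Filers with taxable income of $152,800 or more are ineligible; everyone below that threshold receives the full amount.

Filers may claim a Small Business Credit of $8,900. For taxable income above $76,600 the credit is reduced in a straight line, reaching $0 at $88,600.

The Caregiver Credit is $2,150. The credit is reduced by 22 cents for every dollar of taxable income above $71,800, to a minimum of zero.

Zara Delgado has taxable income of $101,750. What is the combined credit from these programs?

$6,125

Solar Installation Rebate: $101,750 is below the $152,800 cutoff, so the full $6,125 applies.
Small Business Credit: $101,750 is at or above $88,600, so the credit is $0.
Caregiver Credit: 22% of the $29,950 excess over $71,800 is $6,589 ≥ base, so the credit is $0.
Total: $6,125 + $0 + $0 = $6,125.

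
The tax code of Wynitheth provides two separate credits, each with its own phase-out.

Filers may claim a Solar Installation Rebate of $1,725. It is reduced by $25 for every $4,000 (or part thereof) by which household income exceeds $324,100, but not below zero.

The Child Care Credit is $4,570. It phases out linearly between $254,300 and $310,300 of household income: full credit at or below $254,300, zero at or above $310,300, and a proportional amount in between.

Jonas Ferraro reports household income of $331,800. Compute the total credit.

Solar Installation Rebate: income exceeds $324,100 by $7,700, which is 2 full-or-partial $4,000 increments; reduction = 2 × $25 = $50, leaving $1,675.
Child Care Credit: $331,800 is at or above $310,300, so the credit is $0.
Total: $1,675 + $0 = $1,675.

$1,675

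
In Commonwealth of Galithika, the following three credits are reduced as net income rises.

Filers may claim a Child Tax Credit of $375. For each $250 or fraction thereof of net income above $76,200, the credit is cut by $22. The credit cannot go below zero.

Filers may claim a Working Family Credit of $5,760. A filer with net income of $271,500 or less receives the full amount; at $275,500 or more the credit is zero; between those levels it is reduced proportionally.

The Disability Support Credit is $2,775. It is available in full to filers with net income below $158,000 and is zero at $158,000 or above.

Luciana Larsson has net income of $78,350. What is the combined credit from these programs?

Child Tax Credit: income exceeds $76,200 by $2,150, which is 9 full-or-partial $250 increments; reduction = 9 × $22 = $198, leaving $177.
Working Family Credit: $78,350 is at or below the $271,500 threshold, so the full $5,760 applies.
Disability Support Credit: $78,350 is below the $158,000 cutoff, so the full $2,775 applies.
Total: $177 + $5,760 + $2,775 = $8,712.

$8,712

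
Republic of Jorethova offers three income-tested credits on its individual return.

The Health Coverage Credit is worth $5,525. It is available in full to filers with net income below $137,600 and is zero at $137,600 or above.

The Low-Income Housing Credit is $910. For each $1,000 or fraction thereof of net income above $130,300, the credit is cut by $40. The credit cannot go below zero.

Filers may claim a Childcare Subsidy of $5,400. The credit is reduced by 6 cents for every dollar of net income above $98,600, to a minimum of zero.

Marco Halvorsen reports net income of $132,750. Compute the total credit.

Health Coverage Credit: $132,750 is below the $137,600 cutoff, so the full $5,525 applies.
Low-Income Housing Credit: income exceeds $130,300 by $2,450, which is 3 full-or-partial $1,000 increments; reduction = 3 × $40 = $120, leaving $790.
Childcare Subsidy: 6% of the $34,150 excess over $98,600 is $2,049; credit = $5,400 − $2,049 = $3,351.
Total: $5,525 + $790 + $3,351 = $9,666.

$9,666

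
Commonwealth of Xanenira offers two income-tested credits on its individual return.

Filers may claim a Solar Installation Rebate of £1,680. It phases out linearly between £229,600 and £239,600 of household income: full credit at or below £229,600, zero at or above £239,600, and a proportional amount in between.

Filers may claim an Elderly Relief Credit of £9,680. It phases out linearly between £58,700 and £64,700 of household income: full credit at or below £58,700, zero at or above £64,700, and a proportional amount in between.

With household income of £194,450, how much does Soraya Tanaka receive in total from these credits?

Solar Installation Rebate: £194,450 is at or below the £229,600 threshold, so the full £1,680 applies.
Elderly Relief Credit: £194,450 is at or above £64,700, so the credit is £0.
Total: £1,680 + £0 = £1,680.

£1,680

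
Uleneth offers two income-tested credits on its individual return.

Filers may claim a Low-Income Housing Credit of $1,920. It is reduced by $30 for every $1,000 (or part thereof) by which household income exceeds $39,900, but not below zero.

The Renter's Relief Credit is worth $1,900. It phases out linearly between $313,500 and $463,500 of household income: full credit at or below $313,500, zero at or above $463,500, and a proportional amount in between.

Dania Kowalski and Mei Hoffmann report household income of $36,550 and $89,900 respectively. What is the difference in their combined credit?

$1,500

Dania ($36,550): Low-Income Housing Credit: $36,550 is at or below the $39,900 threshold, so the full $1,920 applies. Renter's Relief Credit: $36,550 is at or below the $313,500 threshold, so the full $1,900 applies. total $1,920 + $1,900 = $3,820
Mei ($89,900): Low-Income Housing Credit: income exceeds $39,900 by $50,000, which is 50 full-or-partial $1,000 increments; reduction = 50 × $30 = $1,500, leaving $420. Renter's Relief Credit: $89,900 is at or below the $313,500 threshold, so the full $1,900 applies. total $420 + $1,900 = $2,320
Difference: |$3,820 − $2,320| = $1,500.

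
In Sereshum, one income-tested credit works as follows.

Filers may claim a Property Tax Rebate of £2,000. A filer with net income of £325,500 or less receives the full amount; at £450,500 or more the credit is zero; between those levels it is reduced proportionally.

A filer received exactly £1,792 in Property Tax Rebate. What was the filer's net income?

£1,792 is 1,792/2,000 of the full £2,000, so 208/2,000 of the £125,000 range has been used: income = £325,500 + £125,000 × 208/2,000 = £338,500.

£338,500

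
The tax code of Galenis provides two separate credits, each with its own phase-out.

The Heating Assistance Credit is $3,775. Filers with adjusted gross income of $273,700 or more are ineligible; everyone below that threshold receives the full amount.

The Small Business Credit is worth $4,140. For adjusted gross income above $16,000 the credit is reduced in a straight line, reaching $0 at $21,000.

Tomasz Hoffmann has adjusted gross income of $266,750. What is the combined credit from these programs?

$3,775

Heating Assistance Credit: $266,750 is below the $273,700 cutoff, so the full $3,775 applies.
Small Business Credit: $266,750 is at or above $21,000, so the credit is $0.
Total: $3,775 + $0 = $3,775.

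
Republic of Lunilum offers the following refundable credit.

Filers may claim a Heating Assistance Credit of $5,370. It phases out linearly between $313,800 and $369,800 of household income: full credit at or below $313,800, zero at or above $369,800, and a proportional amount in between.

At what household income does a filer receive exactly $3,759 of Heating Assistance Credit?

$3,759 is 3,759/5,370 of the full $5,370, so 1,611/5,370 of the $56,000 range has been used: income = $313,800 + $56,000 × 1,611/5,370 = $330,600.

$330,600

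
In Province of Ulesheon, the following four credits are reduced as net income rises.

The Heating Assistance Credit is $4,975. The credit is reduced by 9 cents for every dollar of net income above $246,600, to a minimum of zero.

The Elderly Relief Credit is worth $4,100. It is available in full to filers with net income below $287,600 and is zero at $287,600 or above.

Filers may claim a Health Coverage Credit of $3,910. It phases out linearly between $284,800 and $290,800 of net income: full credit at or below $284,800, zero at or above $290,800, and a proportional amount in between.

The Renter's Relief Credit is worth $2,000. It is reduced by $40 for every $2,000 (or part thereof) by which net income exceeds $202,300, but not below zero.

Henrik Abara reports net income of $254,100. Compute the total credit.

$13,270

Heating Assistance Credit: 9% of the $7,500 excess over $246,600 is $675; credit = $4,975 − $675 = $4,300.
Elderly Relief Credit: $254,100 is below the $287,600 cutoff, so the full $4,100 applies.
Health Coverage Credit: $254,100 is at or below the $284,800 threshold, so the full $3,910 applies.
Renter's Relief Credit: income exceeds $202,300 by $51,800, which is 26 full-or-partial $2,000 increments; reduction = 26 × $40 = $1,040, leaving $960.
Total: $4,300 + $4,100 + $3,910 + $960 = $13,270.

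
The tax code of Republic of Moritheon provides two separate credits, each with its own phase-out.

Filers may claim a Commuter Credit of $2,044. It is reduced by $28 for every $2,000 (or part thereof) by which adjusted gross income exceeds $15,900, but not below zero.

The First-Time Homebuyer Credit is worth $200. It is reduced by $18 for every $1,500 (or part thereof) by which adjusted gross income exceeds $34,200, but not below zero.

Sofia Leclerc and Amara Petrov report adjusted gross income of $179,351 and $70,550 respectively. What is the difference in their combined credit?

Sofia ($179,351): Commuter Credit: income exceeds $15,900 by $163,451 → 82 increments × $28 = $2,296 ≥ base, so the credit is $0. First-Time Homebuyer Credit: income exceeds $34,200 by $145,151 → 97 increments × $18 = $1,746 ≥ base, so the credit is $0. total $0 + $0 = $0
Amara ($70,550): Commuter Credit: income exceeds $15,900 by $54,650, which is 28 full-or-partial $2,000 increments; reduction = 28 × $28 = $784, leaving $1,260. First-Time Homebuyer Credit: income exceeds $34,200 by $36,350 → 25 increments × $18 = $450 ≥ base, so the credit is $0. total $1,260 + $0 = $1,260
Difference: |$0 − $1,260| = $1,260.

$1,260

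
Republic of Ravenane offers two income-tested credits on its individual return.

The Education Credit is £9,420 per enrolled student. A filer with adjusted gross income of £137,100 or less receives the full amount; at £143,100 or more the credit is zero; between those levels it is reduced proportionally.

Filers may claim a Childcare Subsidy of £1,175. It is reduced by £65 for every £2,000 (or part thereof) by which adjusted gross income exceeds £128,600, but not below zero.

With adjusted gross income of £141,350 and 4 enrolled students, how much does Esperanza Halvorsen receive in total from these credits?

£11,710

Education Credit: base = 4 × £9,420 = £37,680. £141,350 is £4,250 into a £6,000 phase-out range, leaving 1,750/6,000 of the credit: £37,680 × 1,750/6,000 = £10,990.
Childcare Subsidy: income exceeds £128,600 by £12,750, which is 7 full-or-partial £2,000 increments; reduction = 7 × £65 = £455, leaving £720.
Total: £10,990 + £720 = £11,710.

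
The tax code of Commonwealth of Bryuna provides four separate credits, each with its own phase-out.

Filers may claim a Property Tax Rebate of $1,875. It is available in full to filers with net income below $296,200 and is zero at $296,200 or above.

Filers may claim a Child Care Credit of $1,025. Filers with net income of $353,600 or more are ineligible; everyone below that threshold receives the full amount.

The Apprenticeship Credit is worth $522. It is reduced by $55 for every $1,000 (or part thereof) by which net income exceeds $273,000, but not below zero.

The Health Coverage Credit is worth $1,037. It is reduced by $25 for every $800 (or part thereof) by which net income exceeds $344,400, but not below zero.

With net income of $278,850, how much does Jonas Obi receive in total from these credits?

$4,129

Property Tax Rebate: $278,850 is below the $296,200 cutoff, so the full $1,875 applies.
Child Care Credit: $278,850 is below the $353,600 cutoff, so the full $1,025 applies.
Apprenticeship Credit: income exceeds $273,000 by $5,850, which is 6 full-or-partial $1,000 increments; reduction = 6 × $55 = $330, leaving $192.
Health Coverage Credit: $278,850 is at or below the $344,400 threshold, so the full $1,037 applies.
Total: $1,875 + $1,025 + $192 + $1,037 = $4,129.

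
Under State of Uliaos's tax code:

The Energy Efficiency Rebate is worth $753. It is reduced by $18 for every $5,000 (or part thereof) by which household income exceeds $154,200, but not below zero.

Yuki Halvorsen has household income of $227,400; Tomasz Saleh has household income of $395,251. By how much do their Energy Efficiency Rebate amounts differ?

Yuki ($227,400): Energy Efficiency Rebate: income exceeds $154,200 by $73,200, which is 15 full-or-partial $5,000 increments; reduction = 15 × $18 = $270, leaving $483.
Tomasz ($395,251): Energy Efficiency Rebate: income exceeds $154,200 by $241,051 → 49 increments × $18 = $882 ≥ base, so the credit is $0.
Difference: |$483 − $0| = $483.

$483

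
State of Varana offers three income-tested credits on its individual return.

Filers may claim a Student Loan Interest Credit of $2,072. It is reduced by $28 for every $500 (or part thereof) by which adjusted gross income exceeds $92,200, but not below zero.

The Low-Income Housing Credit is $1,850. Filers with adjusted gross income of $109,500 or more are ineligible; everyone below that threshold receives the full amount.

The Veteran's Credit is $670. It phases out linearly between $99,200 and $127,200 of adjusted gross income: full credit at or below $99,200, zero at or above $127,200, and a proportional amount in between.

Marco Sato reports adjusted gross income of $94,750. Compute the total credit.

Student Loan Interest Credit: income exceeds $92,200 by $2,550, which is 6 full-or-partial $500 increments; reduction = 6 × $28 = $168, leaving $1,904.
Low-Income Housing Credit: $94,750 is below the $109,500 cutoff, so the full $1,850 applies.
Veteran's Credit: $94,750 is at or below the $99,200 threshold, so the full $670 applies.
Total: $1,904 + $1,850 + $670 = $4,424.

$4,424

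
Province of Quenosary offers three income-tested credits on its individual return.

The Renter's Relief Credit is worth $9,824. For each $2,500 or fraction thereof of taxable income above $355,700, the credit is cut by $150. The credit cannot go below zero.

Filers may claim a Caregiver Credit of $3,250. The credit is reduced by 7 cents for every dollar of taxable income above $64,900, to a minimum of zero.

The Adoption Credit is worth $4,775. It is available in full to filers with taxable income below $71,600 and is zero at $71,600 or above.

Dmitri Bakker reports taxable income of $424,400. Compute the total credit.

Renter's Relief Credit: income exceeds $355,700 by $68,700, which is 28 full-or-partial $2,500 increments; reduction = 28 × $150 = $4,200, leaving $5,624.
Caregiver Credit: 7% of the $359,500 excess over $64,900 is $25,165 ≥ base, so the credit is $0.
Adoption Credit: $424,400 meets or exceeds the $71,600 cutoff, so the credit is $0.
Total: $5,624 + $0 + $0 = $5,624.

$5,624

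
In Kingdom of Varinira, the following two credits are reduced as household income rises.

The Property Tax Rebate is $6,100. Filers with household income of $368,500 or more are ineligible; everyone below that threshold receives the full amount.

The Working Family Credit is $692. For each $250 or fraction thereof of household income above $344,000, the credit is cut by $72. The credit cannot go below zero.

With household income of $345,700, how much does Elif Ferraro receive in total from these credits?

$6,288

Property Tax Rebate: $345,700 is below the $368,500 cutoff, so the full $6,100 applies.
Working Family Credit: income exceeds $344,000 by $1,700, which is 7 full-or-partial $250 increments; reduction = 7 × $72 = $504, leaving $188.
Total: $6,100 + $188 = $6,288.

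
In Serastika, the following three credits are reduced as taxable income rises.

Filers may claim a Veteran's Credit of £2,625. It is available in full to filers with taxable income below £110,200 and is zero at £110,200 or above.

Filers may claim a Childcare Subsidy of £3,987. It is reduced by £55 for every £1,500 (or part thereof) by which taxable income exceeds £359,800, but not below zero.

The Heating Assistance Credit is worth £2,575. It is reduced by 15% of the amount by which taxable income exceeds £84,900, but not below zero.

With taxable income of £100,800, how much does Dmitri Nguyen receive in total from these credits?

Veteran's Credit: £100,800 is below the £110,200 cutoff, so the full £2,625 applies.
Childcare Subsidy: £100,800 is at or below the £359,800 threshold, so the full £3,987 applies.
Heating Assistance Credit: 15% of the £15,900 excess over £84,900 is £2,385; credit = £2,575 − £2,385 = £190.
Total: £2,625 + £3,987 + £190 = £6,802.

£6,802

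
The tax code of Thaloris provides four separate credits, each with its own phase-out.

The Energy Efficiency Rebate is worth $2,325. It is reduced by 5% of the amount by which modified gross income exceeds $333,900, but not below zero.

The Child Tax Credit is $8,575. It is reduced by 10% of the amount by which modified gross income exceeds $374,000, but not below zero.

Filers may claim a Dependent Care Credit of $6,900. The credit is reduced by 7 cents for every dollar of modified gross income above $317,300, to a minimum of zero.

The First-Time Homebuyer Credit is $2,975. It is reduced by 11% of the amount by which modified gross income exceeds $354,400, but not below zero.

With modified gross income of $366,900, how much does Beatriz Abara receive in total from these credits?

Energy Efficiency Rebate: 5% of the $33,000 excess over $333,900 is $1,650; credit = $2,325 − $1,650 = $675.
Child Tax Credit: $366,900 is at or below the $374,000 threshold, so the full $8,575 applies.
Dependent Care Credit: 7% of the $49,600 excess over $317,300 is $3,472; credit = $6,900 − $3,472 = $3,428.
First-Time Homebuyer Credit: 11% of the $12,500 excess over $354,400 is $1,375; credit = $2,975 − $1,375 = $1,600.
Total: $675 + $8,575 + $3,428 + $1,600 = $14,278.

$14,278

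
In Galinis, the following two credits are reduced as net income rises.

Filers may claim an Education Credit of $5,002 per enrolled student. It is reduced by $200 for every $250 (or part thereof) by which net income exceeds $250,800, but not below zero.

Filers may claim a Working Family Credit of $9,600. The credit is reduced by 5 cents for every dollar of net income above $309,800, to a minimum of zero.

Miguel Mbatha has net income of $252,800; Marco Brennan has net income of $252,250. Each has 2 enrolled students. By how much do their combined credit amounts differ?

$400

Miguel ($252,800): Education Credit: base = 2 × $5,002 = $10,004. income exceeds $250,800 by $2,000, which is 8 full-or-partial $250 increments; reduction = 8 × $200 = $1,600, leaving $8,404. Working Family Credit: $252,800 is at or below the $309,800 threshold, so the full $9,600 applies. total $8,404 + $9,600 = $18,004
Marco ($252,250): Education Credit: base = 2 × $5,002 = $10,004. income exceeds $250,800 by $1,450, which is 6 full-or-partial $250 increments; reduction = 6 × $200 = $1,200, leaving $8,804. Working Family Credit: $252,250 is at or below the $309,800 threshold, so the full $9,600 applies. total $8,804 + $9,600 = $18,404
Difference: |$18,004 − $18,404| = $400.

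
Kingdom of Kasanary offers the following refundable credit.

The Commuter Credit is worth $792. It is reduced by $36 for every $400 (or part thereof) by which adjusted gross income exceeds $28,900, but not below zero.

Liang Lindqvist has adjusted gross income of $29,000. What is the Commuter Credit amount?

$756

Commuter Credit: income exceeds $28,900 by $100, which is 1 full-or-partial $400 increment; reduction = 1 × $36 = $36, leaving $756.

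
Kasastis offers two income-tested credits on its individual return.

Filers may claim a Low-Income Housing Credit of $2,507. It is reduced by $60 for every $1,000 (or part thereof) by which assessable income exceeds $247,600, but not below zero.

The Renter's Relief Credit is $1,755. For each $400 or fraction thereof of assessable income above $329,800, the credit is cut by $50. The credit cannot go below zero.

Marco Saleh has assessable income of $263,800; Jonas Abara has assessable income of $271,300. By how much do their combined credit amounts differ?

Marco ($263,800): Low-Income Housing Credit: income exceeds $247,600 by $16,200, which is 17 full-or-partial $1,000 increments; reduction = 17 × $60 = $1,020, leaving $1,487. Renter's Relief Credit: $263,800 is at or below the $329,800 threshold, so the full $1,755 applies. total $1,487 + $1,755 = $3,242
Jonas ($271,300): Low-Income Housing Credit: income exceeds $247,600 by $23,700, which is 24 full-or-partial $1,000 increments; reduction = 24 × $60 = $1,440, leaving $1,067. Renter's Relief Credit: $271,300 is at or below the $329,800 threshold, so the full $1,755 applies. total $1,067 + $1,755 = $2,822
Difference: |$3,242 − $2,822| = $420.

$420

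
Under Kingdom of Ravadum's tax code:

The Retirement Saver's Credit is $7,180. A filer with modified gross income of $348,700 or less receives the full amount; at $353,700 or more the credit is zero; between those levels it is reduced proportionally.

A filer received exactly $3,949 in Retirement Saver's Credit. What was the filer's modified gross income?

$350,950

$3,949 is 3,949/7,180 of the full $7,180, so 3,231/7,180 of the $5,000 range has been used: income = $348,700 + $5,000 × 3,231/7,180 = $350,950.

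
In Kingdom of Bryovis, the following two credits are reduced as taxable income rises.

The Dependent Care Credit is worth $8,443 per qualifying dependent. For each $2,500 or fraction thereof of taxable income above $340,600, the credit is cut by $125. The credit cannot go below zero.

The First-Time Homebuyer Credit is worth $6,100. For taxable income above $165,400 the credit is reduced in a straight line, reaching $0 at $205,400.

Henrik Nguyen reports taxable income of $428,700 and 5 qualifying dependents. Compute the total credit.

Dependent Care Credit: base = 5 × $8,443 = $42,215. income exceeds $340,600 by $88,100, which is 36 full-or-partial $2,500 increments; reduction = 36 × $125 = $4,500, leaving $37,715.
First-Time Homebuyer Credit: $428,700 is at or above $205,400, so the credit is $0.
Total: $37,715 + $0 = $37,715.

$37,715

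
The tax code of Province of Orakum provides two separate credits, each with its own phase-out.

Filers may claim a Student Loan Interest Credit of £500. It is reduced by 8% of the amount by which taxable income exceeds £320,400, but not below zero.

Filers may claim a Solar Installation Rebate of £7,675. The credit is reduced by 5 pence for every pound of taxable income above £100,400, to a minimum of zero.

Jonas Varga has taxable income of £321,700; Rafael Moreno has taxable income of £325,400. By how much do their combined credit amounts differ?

Jonas (£321,700): Student Loan Interest Credit: 8% of the £1,300 excess over £320,400 is £104; credit = £500 − £104 = £396. Solar Installation Rebate: 5% of the £221,300 excess over £100,400 is £11,065 ≥ base, so the credit is £0. total £396 + £0 = £396
Rafael (£325,400): Student Loan Interest Credit: 8% of the £5,000 excess over £320,400 is £400; credit = £500 − £400 = £100. Solar Installation Rebate: 5% of the £225,000 excess over £100,400 is £11,250 ≥ base, so the credit is £0. total £100 + £0 = £100
Difference: |£396 − £100| = £296.

£296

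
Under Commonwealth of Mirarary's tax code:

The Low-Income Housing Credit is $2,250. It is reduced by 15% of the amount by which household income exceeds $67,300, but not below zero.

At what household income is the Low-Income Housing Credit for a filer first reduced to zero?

The credit falls by 15% of each dollar above $67,300, so it reaches zero when the excess is $2,250 / 15% = $15,000: income = $67,300 + $15,000 = $82,300.

$82,300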